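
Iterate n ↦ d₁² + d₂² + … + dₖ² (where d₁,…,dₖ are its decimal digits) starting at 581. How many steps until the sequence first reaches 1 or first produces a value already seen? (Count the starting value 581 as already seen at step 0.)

581 → 5² + 8² + 1² = 25 + 64 + 1 = 90
90 → 9² + 0² = 81 + 0 = 81
81 → 8² + 1² = 64 + 1 = 65
65 → 6² + 5² = 36 + 25 = 61
61 → 6² + 1² = 36 + 1 = 37
37 → 3² + 7² = 9 + 49 = 58
58 → 5² + 8² = 25 + 64 = 89
89 → 8² + 9² = 64 + 81 = 145
145 → 1² + 4² + 5² = 1 + 16 + 25 = 42
42 → 4² + 2² = 16 + 4 = 20
20 → 2² + 0² = 4 + 0 = 4
4 → 4² = 16
16 → 1² + 6² = 1 + 36 = 37  — 37 repeats.
That took 13 steps.

13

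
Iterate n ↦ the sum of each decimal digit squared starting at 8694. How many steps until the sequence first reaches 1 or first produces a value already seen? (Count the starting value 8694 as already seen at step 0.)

8694 → 8² + 6² + 9² + 4² = 197
197 → 1² + 9² + 7² = 131
131 → 1² + 3² + 1² = 11
11 → 1² + 1² = 2
2 → 2² = 4
4 → 4² = 16
16 → 1² + 6² = 37
37 → 3² + 7² = 58
58 → 5² + 8² = 89
89 → 8² + 9² = 145
145 → 1² + 4² + 5² = 42
42 → 4² + 2² = 20
20 → 2² + 0² = 4  — 4 repeats.
That took 13 steps.

13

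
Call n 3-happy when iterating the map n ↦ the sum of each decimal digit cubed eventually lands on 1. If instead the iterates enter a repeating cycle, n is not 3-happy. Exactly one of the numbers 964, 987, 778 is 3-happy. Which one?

964: 964 → 1009 → 730 → 370 → 370  — repeats 370 (not 3-happy)
987: 987 → 1584 → 702 → 351 → 153 → 153  — repeats 153 (not 3-happy)
778: 778 → 1198 → 1243 → 100 → 1  — reaches 1 (3-happy)

778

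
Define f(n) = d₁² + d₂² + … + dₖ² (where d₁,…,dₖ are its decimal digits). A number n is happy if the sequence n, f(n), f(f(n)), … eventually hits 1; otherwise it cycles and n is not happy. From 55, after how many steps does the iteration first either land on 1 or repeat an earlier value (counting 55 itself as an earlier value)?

13

55 → 5² + 5² = 50
50 → 5² + 0² = 25
25 → 2² + 5² = 29
29 → 2² + 9² = 85
85 → 8² + 5² = 89
89 → 8² + 9² = 145
145 → 1² + 4² + 5² = 42
42 → 4² + 2² = 20
20 → 2² + 0² = 4
4 → 4² = 16
16 → 1² + 6² = 37
37 → 3² + 7² = 58
58 → 5² + 8² = 89  — 89 repeats.
That took 13 steps.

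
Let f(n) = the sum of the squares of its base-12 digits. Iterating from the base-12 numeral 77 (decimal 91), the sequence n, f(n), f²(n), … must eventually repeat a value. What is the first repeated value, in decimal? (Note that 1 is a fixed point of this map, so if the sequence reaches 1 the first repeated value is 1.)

25

91 = (7,7)_12 → 7² + 7² = 98
98 = (8,2)_12 → 8² + 2² = 68
68 = (5,8)_12 → 5² + 8² = 89
89 = (7,5)_12 → 7² + 5² = 74
74 = (6,2)_12 → 6² + 2² = 40
40 = (3,4)_12 → 3² + 4² = 25
25 = (2,1)_12 → 2² + 1² = 5
5 = (5)_12 → 5² = 25  — 25 already appeared earlier.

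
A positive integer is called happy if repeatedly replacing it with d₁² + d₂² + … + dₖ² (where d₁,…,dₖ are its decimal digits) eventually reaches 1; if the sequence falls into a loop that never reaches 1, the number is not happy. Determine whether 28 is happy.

28 → 68
68 → 100
100 → 1  — reached 1.

happy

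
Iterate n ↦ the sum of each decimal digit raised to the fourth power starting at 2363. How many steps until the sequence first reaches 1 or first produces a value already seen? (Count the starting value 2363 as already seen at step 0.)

14

2363 → 2⁴ + 3⁴ + 6⁴ + 3⁴ = 16 + 81 + 1296 + 81 = 1474
1474 → 1⁴ + 4⁴ + 7⁴ + 4⁴ = 1 + 256 + 2401 + 256 = 2914
2914 → 2⁴ + 9⁴ + 1⁴ + 4⁴ = 16 + 6561 + 1 + 256 = 6834
6834 → 6⁴ + 8⁴ + 3⁴ + 4⁴ = 1296 + 4096 + 81 + 256 = 5729
5729 → 5⁴ + 7⁴ + 2⁴ + 9⁴ = 625 + 2401 + 16 + 6561 = 9603
9603 → 9⁴ + 6⁴ + 0⁴ + 3⁴ = 6561 + 1296 + 0 + 81 = 7938
7938 → 7⁴ + 9⁴ + 3⁴ + 8⁴ = 2401 + 6561 + 81 + 4096 = 13139
13139 → 1⁴ + 3⁴ + 1⁴ + 3⁴ + 9⁴ = 1 + 81 + 1 + 81 + 6561 = 6725
6725 → 6⁴ + 7⁴ + 2⁴ + 5⁴ = 1296 + 2401 + 16 + 625 = 4338
4338 → 4⁴ + 3⁴ + 3⁴ + 8⁴ = 256 + 81 + 81 + 4096 = 4514
4514 → 4⁴ + 5⁴ + 1⁴ + 4⁴ = 256 + 625 + 1 + 256 = 1138
1138 → 1⁴ + 1⁴ + 3⁴ + 8⁴ = 1 + 1 + 81 + 4096 = 4179
4179 → 4⁴ + 1⁴ + 7⁴ + 9⁴ = 256 + 1 + 2401 + 6561 = 9219
9219 → 9⁴ + 2⁴ + 1⁴ + 9⁴ = 6561 + 16 + 1 + 6561 = 13139  — 13139 repeats.
That took 14 steps.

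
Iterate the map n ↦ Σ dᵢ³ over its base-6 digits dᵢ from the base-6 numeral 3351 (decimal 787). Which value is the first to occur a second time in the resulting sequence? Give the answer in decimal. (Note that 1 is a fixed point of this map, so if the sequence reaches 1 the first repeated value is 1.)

190

787 = (3,3,5,1)_6 → 3³ + 3³ + 5³ + 1³ = 180
180 = (5,0,0)_6 → 5³ + 0³ + 0³ = 125
125 = (3,2,5)_6 → 3³ + 2³ + 5³ = 160
160 = (4,2,4)_6 → 4³ + 2³ + 4³ = 136
136 = (3,4,4)_6 → 3³ + 4³ + 4³ = 155
155 = (4,1,5)_6 → 4³ + 1³ + 5³ = 190
190 = (5,1,4)_6 → 5³ + 1³ + 4³ = 190  — 190 already appeared earlier.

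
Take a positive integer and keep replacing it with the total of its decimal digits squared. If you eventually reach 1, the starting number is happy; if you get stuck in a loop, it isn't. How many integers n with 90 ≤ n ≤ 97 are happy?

90: 90 → 81 → 65 → 61 → 37 → 58 → 89 → 145 → 42 → 20 → 4 → 16 → 37  (repeats 37)
91: 91 → 82 → 68 → 100 → 1  (reaches 1)
92: 92 → 85 → 89 → 145 → 42 → 20 → 4 → 16 → 37 → 58 → 89  (repeats 89)
93: 93 → 90 → 81 → 65 → 61 → 37 → 58 → 89 → 145 → 42 → 20 → 4 → 16 → 37  (repeats 37)
94: 94 → 97 → 130 → 10 → 1  (reaches 1)
95: 95 → 106 → 37 → 58 → 89 → 145 → 42 → 20 → 4 → 16 → 37  (repeats 37)
96: 96 → 117 → 51 → 26 → 40 → 16 → 37 → 58 → 89 → 145 → 42 → 20 → 4 → 16  (repeats 16)
97: 97 → 130 → 10 → 1  (reaches 1)
happy: 91, 94, 97

3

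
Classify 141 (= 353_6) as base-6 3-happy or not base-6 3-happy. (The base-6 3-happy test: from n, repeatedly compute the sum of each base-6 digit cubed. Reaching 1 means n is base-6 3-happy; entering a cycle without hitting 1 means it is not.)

base-6 3-happy

141 = (3,5,3)_6 → 3³ + 5³ + 3³ = 27 + 125 + 27 = 179
179 = (4,5,5)_6 → 4³ + 5³ + 5³ = 64 + 125 + 125 = 314
314 = (1,2,4,2)_6 → 1³ + 2³ + 4³ + 2³ = 1 + 8 + 64 + 8 = 81
81 = (2,1,3)_6 → 2³ + 1³ + 3³ = 8 + 1 + 27 = 36
36 = (1,0,0)_6 → 1³ + 0³ + 0³ = 1 + 0 + 0 = 1  — reached 1.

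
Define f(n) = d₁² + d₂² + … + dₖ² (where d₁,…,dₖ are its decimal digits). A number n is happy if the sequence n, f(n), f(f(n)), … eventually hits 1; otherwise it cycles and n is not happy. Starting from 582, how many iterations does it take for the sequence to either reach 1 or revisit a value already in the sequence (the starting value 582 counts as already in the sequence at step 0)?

582 → 5² + 8² + 2² = 93
93 → 9² + 3² = 90
90 → 9² + 0² = 81
81 → 8² + 1² = 65
65 → 6² + 5² = 61
61 → 6² + 1² = 37
37 → 3² + 7² = 58
58 → 5² + 8² = 89
89 → 8² + 9² = 145
145 → 1² + 4² + 5² = 42
42 → 4² + 2² = 20
20 → 2² + 0² = 4
4 → 4² = 16
16 → 1² + 6² = 37  — 37 repeats.
That took 14 steps.

14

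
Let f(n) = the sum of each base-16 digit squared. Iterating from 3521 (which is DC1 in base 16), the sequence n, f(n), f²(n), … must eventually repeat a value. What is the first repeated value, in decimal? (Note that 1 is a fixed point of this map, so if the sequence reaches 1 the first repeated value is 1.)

1

3521 = (13,12,1)_16 → 13² + 12² + 1² = 314
314 = (1,3,10)_16 → 1² + 3² + 10² = 110
110 = (6,14)_16 → 6² + 14² = 232
232 = (14,8)_16 → 14² + 8² = 260
260 = (1,0,4)_16 → 1² + 0² + 4² = 17
17 = (1,1)_16 → 1² + 1² = 2
2 = (2)_16 → 2² = 4
4 = (4)_16 → 4² = 16
16 = (1,0)_16 → 1² + 0² = 1  — reached the fixed point 1.
1 → 1, so 1 is the first repeated value.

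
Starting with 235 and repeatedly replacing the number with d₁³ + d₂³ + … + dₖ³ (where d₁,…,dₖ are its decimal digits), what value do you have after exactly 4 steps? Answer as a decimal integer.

160

235 → 2³ + 3³ + 5³ = 160
160 → 1³ + 6³ + 0³ = 217
217 → 2³ + 1³ + 7³ = 352
352 → 3³ + 5³ + 2³ = 160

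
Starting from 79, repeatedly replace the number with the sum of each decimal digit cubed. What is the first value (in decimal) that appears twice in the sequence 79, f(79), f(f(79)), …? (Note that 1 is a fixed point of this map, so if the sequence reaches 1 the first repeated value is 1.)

352

79 → 1072
1072 → 352
352 → 160
160 → 217
217 → 352  — 352 already appeared earlier.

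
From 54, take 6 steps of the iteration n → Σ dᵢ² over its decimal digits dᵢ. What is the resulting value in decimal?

54 → 5² + 4² = 41
41 → 4² + 1² = 17
17 → 1² + 7² = 50
50 → 5² + 0² = 25
25 → 2² + 5² = 29
29 → 2² + 9² = 85

85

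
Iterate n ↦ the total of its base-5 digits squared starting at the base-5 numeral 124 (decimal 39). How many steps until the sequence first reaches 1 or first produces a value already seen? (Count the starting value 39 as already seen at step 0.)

39 = (1,2,4)_5 → 1² + 2² + 4² = 1 + 4 + 16 = 21
21 = (4,1)_5 → 4² + 1² = 16 + 1 = 17
17 = (3,2)_5 → 3² + 2² = 9 + 4 = 13
13 = (2,3)_5 → 2² + 3² = 4 + 9 = 13  — 13 repeats.
That took 4 steps.

4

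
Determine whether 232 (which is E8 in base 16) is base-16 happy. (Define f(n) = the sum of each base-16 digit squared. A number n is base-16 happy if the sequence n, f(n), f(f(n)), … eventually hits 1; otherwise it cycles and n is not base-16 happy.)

base-16 happy

232 = (14,8)_16 → 14² + 8² = 260
260 = (1,0,4)_16 → 1² + 0² + 4² = 17
17 = (1,1)_16 → 1² + 1² = 2
2 = (2)_16 → 2² = 4
4 = (4)_16 → 4² = 16
16 = (1,0)_16 → 1² + 0² = 1  — reached 1.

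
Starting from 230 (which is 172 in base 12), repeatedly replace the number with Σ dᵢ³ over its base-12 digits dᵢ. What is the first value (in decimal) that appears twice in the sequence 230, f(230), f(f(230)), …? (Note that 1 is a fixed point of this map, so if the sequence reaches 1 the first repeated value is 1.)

1

230 = (1,7,2)_12 → 1³ + 7³ + 2³ = 1 + 343 + 8 = 352
352 = (2,5,4)_12 → 2³ + 5³ + 4³ = 8 + 125 + 64 = 197
197 = (1,4,5)_12 → 1³ + 4³ + 5³ = 1 + 64 + 125 = 190
190 = (1,3,10)_12 → 1³ + 3³ + 10³ = 1 + 27 + 1000 = 1028
1028 = (7,1,8)_12 → 7³ + 1³ + 8³ = 343 + 1 + 512 = 856
856 = (5,11,4)_12 → 5³ + 11³ + 4³ = 125 + 1331 + 64 = 1520
1520 = (10,6,8)_12 → 10³ + 6³ + 8³ = 1000 + 216 + 512 = 1728
1728 = (1,0,0,0)_12 → 1³ + 0³ + 0³ + 0³ = 1 + 0 + 0 + 0 = 1  — reached the fixed point 1.
1 → 1, so 1 is the first repeated value.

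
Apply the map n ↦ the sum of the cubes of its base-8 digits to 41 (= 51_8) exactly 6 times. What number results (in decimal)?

469

41 = (5,1)_8 → 5³ + 1³ = 126
126 = (1,7,6)_8 → 1³ + 7³ + 6³ = 560
560 = (1,0,6,0)_8 → 1³ + 0³ + 6³ + 0³ = 217
217 = (3,3,1)_8 → 3³ + 3³ + 1³ = 55
55 = (6,7)_8 → 6³ + 7³ = 559
559 = (1,0,5,7)_8 → 1³ + 0³ + 5³ + 7³ = 469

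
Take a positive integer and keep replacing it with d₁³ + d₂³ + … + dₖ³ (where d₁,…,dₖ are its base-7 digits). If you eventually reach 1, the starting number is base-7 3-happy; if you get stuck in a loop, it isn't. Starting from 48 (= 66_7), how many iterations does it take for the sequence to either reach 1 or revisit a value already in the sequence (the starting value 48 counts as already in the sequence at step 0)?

6

48 = (6,6)_7 → 6³ + 6³ = 432
432 = (1,1,5,5)_7 → 1³ + 1³ + 5³ + 5³ = 252
252 = (5,1,0)_7 → 5³ + 1³ + 0³ = 126
126 = (2,4,0)_7 → 2³ + 4³ + 0³ = 72
72 = (1,3,2)_7 → 1³ + 3³ + 2³ = 36
36 = (5,1)_7 → 5³ + 1³ = 126  — 126 repeats.
That took 6 steps.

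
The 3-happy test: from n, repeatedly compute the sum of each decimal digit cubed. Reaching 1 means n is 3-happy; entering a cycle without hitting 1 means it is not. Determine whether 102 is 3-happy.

not 3-happy

102 → 1³ + 0³ + 2³ = 9
9 → 9³ = 729
729 → 7³ + 2³ + 9³ = 1080
1080 → 1³ + 0³ + 8³ + 0³ = 513
513 → 5³ + 1³ + 3³ = 153
153 → 1³ + 5³ + 3³ = 153  — 153 already seen; the sequence cycles without reaching 1.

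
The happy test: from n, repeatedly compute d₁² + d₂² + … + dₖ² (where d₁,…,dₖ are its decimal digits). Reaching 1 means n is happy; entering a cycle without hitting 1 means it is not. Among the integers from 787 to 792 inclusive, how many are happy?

1

787: 787 → 162 → 41 → 17 → 50 → 25 → 29 → 85 → 89 → 145 → 42 → 20 → 4 → 16 → 37 → 58 → 89  — not happy
788: 788 → 177 → 99 → 162 → 41 → 17 → 50 → 25 → 29 → 85 → 89 → 145 → 42 → 20 → 4 → 16 → 37 → 58 → 89  — not happy
789: 789 → 194 → 98 → 145 → 42 → 20 → 4 → 16 → 37 → 58 → 89 → 145  — not happy
790: 790 → 130 → 10 → 1  — happy
791: 791 → 131 → 11 → 2 → 4 → 16 → 37 → 58 → 89 → 145 → 42 → 20 → 4  — not happy
792: 792 → 134 → 26 → 40 → 16 → 37 → 58 → 89 → 145 → 42 → 20 → 4 → 16  — not happy
happy: 790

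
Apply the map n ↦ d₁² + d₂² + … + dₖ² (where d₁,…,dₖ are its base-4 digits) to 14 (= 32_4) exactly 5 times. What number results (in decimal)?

1

14 = (3,2)_4 → 3² + 2² = 13
13 = (3,1)_4 → 3² + 1² = 10
10 = (2,2)_4 → 2² + 2² = 8
8 = (2,0)_4 → 2² + 0² = 4
4 = (1,0)_4 → 1² + 0² = 1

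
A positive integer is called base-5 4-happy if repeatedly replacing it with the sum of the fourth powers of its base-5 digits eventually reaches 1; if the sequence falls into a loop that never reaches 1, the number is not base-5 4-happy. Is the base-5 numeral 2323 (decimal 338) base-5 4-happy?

not base-5 4-happy

338 = (2,3,2,3)_5 → 194
194 = (1,2,3,4)_5 → 354
354 = (2,4,0,4)_5 → 528
528 = (4,1,0,3)_5 → 338  — 338 already seen; the sequence cycles without reaching 1.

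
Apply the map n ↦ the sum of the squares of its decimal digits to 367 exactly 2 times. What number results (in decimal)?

367 → 3² + 6² + 7² = 94
94 → 9² + 4² = 97

97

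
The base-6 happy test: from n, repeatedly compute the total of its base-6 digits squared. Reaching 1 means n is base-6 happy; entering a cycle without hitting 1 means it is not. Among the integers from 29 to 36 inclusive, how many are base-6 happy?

29: 29 → 41 → 26 → 20 → 13 → 5 → 25 → 17 → 29  — not base-6 happy
30: 30 → 25 → 17 → 29 → 41 → 26 → 20 → 13 → 5 → 25  — not base-6 happy
31: 31 → 26 → 20 → 13 → 5 → 25 → 17 → 29 → 41 → 26  — not base-6 happy
32: 32 → 29 → 41 → 26 → 20 → 13 → 5 → 25 → 17 → 29  — not base-6 happy
33: 33 → 34 → 41 → 26 → 20 → 13 → 5 → 25 → 17 → 29 → 41  — not base-6 happy
34: 34 → 41 → 26 → 20 → 13 → 5 → 25 → 17 → 29 → 41  — not base-6 happy
35: 35 → 50 → 9 → 10 → 17 → 29 → 41 → 26 → 20 → 13 → 5 → 25 → 17  — not base-6 happy
36: 36 → 1  — base-6 happy
base-6 happy: 36

1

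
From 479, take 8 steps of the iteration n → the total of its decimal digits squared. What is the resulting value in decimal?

145

479 → 4² + 7² + 9² = 16 + 49 + 81 = 146
146 → 1² + 4² + 6² = 1 + 16 + 36 = 53
53 → 5² + 3² = 25 + 9 = 34
34 → 3² + 4² = 9 + 16 = 25
25 → 2² + 5² = 4 + 25 = 29
29 → 2² + 9² = 4 + 81 = 85
85 → 8² + 5² = 64 + 25 = 89
89 → 8² + 9² = 64 + 81 = 145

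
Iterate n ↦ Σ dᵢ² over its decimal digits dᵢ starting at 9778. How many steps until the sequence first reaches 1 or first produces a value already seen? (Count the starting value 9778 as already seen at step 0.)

12

9778 → 9² + 7² + 7² + 8² = 81 + 49 + 49 + 64 = 243
243 → 2² + 4² + 3² = 4 + 16 + 9 = 29
29 → 2² + 9² = 4 + 81 = 85
85 → 8² + 5² = 64 + 25 = 89
89 → 8² + 9² = 64 + 81 = 145
145 → 1² + 4² + 5² = 1 + 16 + 25 = 42
42 → 4² + 2² = 16 + 4 = 20
20 → 2² + 0² = 4 + 0 = 4
4 → 4² = 16
16 → 1² + 6² = 1 + 36 = 37
37 → 3² + 7² = 9 + 49 = 58
58 → 5² + 8² = 25 + 64 = 89  — 89 repeats.
That took 12 steps.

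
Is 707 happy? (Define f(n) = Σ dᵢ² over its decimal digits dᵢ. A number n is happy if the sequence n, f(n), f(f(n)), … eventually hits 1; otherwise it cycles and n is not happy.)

707 → 7² + 0² + 7² = 98
98 → 9² + 8² = 145
145 → 1² + 4² + 5² = 42
42 → 4² + 2² = 20
20 → 2² + 0² = 4
4 → 4² = 16
16 → 1² + 6² = 37
37 → 3² + 7² = 58
58 → 5² + 8² = 89
89 → 8² + 9² = 145  — 145 already seen; the sequence cycles without reaching 1.

not happy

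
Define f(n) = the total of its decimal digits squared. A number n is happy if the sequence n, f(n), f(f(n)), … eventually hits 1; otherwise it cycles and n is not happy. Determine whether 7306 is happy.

happy

7306 → 7² + 3² + 0² + 6² = 94
94 → 9² + 4² = 97
97 → 9² + 7² = 130
130 → 1² + 3² + 0² = 10
10 → 1² + 0² = 1  — reached 1.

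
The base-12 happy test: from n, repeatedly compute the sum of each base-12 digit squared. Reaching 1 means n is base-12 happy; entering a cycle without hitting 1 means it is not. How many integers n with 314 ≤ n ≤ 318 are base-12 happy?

1

314: 314 → 12 → 1  (reaches 1)
315: 315 → 17 → 26 → 8 → 64 → 41 → 34 → 104 → 128 → 164 → 66 → 61 → 26  (repeats 26)
316: 316 → 24 → 4 → 16 → 17 → 26 → 8 → 64 → 41 → 34 → 104 → 128 → 164 → 66 → 61 → 26  (repeats 26)
317: 317 → 33 → 85 → 50 → 20 → 65 → 50  (repeats 50)
318: 318 → 44 → 73 → 37 → 10 → 100 → 80 → 100  (repeats 100)
base-12 happy: 314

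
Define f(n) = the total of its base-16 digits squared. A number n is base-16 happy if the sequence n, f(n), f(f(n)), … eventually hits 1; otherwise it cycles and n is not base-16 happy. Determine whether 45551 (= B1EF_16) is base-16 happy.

45551 = (11,1,14,15)_16 → 11² + 1² + 14² + 15² = 121 + 1 + 196 + 225 = 543
543 = (2,1,15)_16 → 2² + 1² + 15² = 4 + 1 + 225 = 230
230 = (14,6)_16 → 14² + 6² = 196 + 36 = 232
232 = (14,8)_16 → 14² + 8² = 196 + 64 = 260
260 = (1,0,4)_16 → 1² + 0² + 4² = 1 + 0 + 16 = 17
17 = (1,1)_16 → 1² + 1² = 1 + 1 = 2
2 = (2)_16 → 2² = 4
4 = (4)_16 → 4² = 16
16 = (1,0)_16 → 1² + 0² = 1 + 0 = 1  — reached 1.

base-16 happy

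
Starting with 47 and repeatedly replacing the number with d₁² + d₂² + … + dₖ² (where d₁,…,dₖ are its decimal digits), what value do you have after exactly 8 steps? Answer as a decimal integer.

20

47 → 4² + 7² = 65
65 → 6² + 5² = 61
61 → 6² + 1² = 37
37 → 3² + 7² = 58
58 → 5² + 8² = 89
89 → 8² + 9² = 145
145 → 1² + 4² + 5² = 42
42 → 4² + 2² = 20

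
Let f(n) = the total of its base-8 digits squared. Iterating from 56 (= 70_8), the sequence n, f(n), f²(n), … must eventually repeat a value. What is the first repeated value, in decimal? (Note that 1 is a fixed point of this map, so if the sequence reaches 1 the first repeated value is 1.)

26

56 = (7,0)_8 → 7² + 0² = 49 + 0 = 49
49 = (6,1)_8 → 6² + 1² = 36 + 1 = 37
37 = (4,5)_8 → 4² + 5² = 16 + 25 = 41
41 = (5,1)_8 → 5² + 1² = 25 + 1 = 26
26 = (3,2)_8 → 3² + 2² = 9 + 4 = 13
13 = (1,5)_8 → 1² + 5² = 1 + 25 = 26  — 26 already appeared earlier.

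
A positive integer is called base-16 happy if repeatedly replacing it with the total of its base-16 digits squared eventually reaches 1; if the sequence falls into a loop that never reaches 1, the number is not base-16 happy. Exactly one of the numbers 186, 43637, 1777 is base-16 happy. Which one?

43637

186: 186 → 221 → 338 → 30 → 197 → 169 → 181 → 146 → 85 → 50 → 13 → 169  — repeats 169 (not base-16 happy)
43637: 43637 → 274 → 6 → 36 → 20 → 17 → 2 → 4 → 16 → 1  — reaches 1 (base-16 happy)
1777: 1777 → 262 → 37 → 29 → 170 → 200 → 208 → 169 → 181 → 146 → 85 → 50 → 13 → 169  — repeats 169 (not base-16 happy)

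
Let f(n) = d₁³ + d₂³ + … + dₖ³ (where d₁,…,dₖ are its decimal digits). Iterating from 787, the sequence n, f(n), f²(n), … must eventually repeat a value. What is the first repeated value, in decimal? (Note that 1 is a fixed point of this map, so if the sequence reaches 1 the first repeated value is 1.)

1

787 → 1198
1198 → 1243
1243 → 100
100 → 1  — reached the fixed point 1.
1 → 1, so 1 is the first repeated value.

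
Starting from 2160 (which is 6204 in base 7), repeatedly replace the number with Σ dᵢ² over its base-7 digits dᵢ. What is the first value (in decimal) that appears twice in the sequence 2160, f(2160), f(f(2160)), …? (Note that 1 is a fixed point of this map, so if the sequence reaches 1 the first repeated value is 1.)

2160 = (6,2,0,4)_7 → 6² + 2² + 0² + 4² = 36 + 4 + 0 + 16 = 56
56 = (1,1,0)_7 → 1² + 1² + 0² = 1 + 1 + 0 = 2
2 = (2)_7 → 2² = 4
4 = (4)_7 → 4² = 16
16 = (2,2)_7 → 2² + 2² = 4 + 4 = 8
8 = (1,1)_7 → 1² + 1² = 1 + 1 = 2  — 2 already appeared earlier.

2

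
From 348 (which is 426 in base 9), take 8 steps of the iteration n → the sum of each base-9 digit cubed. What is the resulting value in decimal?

348 = (4,2,6)_9 → 4³ + 2³ + 6³ = 288
288 = (3,5,0)_9 → 3³ + 5³ + 0³ = 152
152 = (1,7,8)_9 → 1³ + 7³ + 8³ = 856
856 = (1,1,5,1)_9 → 1³ + 1³ + 5³ + 1³ = 128
128 = (1,5,2)_9 → 1³ + 5³ + 2³ = 134
134 = (1,5,8)_9 → 1³ + 5³ + 8³ = 638
638 = (7,7,8)_9 → 7³ + 7³ + 8³ = 1198
1198 = (1,5,7,1)_9 → 1³ + 5³ + 7³ + 1³ = 470

470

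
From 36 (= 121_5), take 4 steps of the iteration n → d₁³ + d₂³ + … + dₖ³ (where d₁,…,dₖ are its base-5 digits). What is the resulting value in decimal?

36 = (1,2,1)_5 → 1³ + 2³ + 1³ = 10
10 = (2,0)_5 → 2³ + 0³ = 8
8 = (1,3)_5 → 1³ + 3³ = 28
28 = (1,0,3)_5 → 1³ + 0³ + 3³ = 28

28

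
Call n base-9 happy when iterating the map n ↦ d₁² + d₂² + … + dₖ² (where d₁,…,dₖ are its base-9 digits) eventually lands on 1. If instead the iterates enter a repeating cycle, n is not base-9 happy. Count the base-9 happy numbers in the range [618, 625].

1

618: 618 → 110 → 14 → 26 → 68 → 74 → 68  — not base-9 happy
619: 619 → 123 → 53 → 89 → 65 → 53  — not base-9 happy
620: 620 → 138 → 46 → 26 → 68 → 74 → 68  — not base-9 happy
621: 621 → 85 → 17 → 65 → 53 → 89 → 65  — not base-9 happy
622: 622 → 86 → 26 → 68 → 74 → 68  — not base-9 happy
623: 623 → 89 → 65 → 53 → 89  — not base-9 happy
624: 624 → 94 → 18 → 4 → 16 → 50 → 50  — not base-9 happy
625: 625 → 101 → 9 → 1  — base-9 happy
base-9 happy: 625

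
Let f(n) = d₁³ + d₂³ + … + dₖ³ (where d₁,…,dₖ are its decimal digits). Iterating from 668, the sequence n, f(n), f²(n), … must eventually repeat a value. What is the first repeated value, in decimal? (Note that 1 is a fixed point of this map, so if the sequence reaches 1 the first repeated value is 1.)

668 → 6³ + 6³ + 8³ = 944
944 → 9³ + 4³ + 4³ = 857
857 → 8³ + 5³ + 7³ = 980
980 → 9³ + 8³ + 0³ = 1241
1241 → 1³ + 2³ + 4³ + 1³ = 74
74 → 7³ + 4³ = 407
407 → 4³ + 0³ + 7³ = 407  — 407 already appeared earlier.

407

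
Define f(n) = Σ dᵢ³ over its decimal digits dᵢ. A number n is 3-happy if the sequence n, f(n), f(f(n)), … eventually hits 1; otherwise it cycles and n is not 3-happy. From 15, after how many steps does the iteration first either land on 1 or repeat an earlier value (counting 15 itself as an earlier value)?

15 → 126
126 → 225
225 → 141
141 → 66
66 → 432
432 → 99
99 → 1458
1458 → 702
702 → 351
351 → 153
153 → 153  — 153 repeats.
That took 11 steps.

11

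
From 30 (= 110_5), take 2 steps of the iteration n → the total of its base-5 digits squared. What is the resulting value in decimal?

4

30 = (1,1,0)_5 → 1² + 1² + 0² = 2
2 = (2)_5 → 2² = 4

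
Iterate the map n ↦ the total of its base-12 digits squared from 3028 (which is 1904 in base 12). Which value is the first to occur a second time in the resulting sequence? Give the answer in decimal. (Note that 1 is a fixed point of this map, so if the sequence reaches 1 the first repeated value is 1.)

3028 = (1,9,0,4)_12 → 1² + 9² + 0² + 4² = 98
98 = (8,2)_12 → 8² + 2² = 68
68 = (5,8)_12 → 5² + 8² = 89
89 = (7,5)_12 → 7² + 5² = 74
74 = (6,2)_12 → 6² + 2² = 40
40 = (3,4)_12 → 3² + 4² = 25
25 = (2,1)_12 → 2² + 1² = 5
5 = (5)_12 → 5² = 25  — 25 already appeared earlier.

25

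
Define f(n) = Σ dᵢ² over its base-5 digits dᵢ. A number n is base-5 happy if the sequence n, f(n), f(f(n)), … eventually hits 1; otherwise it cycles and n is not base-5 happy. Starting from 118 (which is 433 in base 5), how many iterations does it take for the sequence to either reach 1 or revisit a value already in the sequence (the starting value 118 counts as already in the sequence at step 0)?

118 = (4,3,3)_5 → 4² + 3² + 3² = 34
34 = (1,1,4)_5 → 1² + 1² + 4² = 18
18 = (3,3)_5 → 3² + 3² = 18  — 18 repeats.
That took 3 steps.

3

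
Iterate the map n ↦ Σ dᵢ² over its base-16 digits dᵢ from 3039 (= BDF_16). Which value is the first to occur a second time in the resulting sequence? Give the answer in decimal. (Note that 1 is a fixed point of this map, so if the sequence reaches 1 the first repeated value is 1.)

13

3039 = (11,13,15)_16 → 11² + 13² + 15² = 515
515 = (2,0,3)_16 → 2² + 0² + 3² = 13
13 = (13)_16 → 13² = 169
169 = (10,9)_16 → 10² + 9² = 181
181 = (11,5)_16 → 11² + 5² = 146
146 = (9,2)_16 → 9² + 2² = 85
85 = (5,5)_16 → 5² + 5² = 50
50 = (3,2)_16 → 3² + 2² = 13  — 13 already appeared earlier.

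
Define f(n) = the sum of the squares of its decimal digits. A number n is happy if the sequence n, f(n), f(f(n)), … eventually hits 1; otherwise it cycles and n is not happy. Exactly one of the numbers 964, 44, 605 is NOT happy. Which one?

964: 964 → 133 → 19 → 82 → 68 → 100 → 1  — reaches 1 (happy)
44: 44 → 32 → 13 → 10 → 1  — reaches 1 (happy)
605: 605 → 61 → 37 → 58 → 89 → 145 → 42 → 20 → 4 → 16 → 37  — repeats 37 (not happy)

605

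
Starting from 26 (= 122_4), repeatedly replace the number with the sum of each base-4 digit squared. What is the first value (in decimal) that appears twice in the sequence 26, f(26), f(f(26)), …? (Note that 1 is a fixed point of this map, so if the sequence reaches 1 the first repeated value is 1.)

26 = (1,2,2)_4 → 1² + 2² + 2² = 1 + 4 + 4 = 9
9 = (2,1)_4 → 2² + 1² = 4 + 1 = 5
5 = (1,1)_4 → 1² + 1² = 1 + 1 = 2
2 = (2)_4 → 2² = 4
4 = (1,0)_4 → 1² + 0² = 1 + 0 = 1  — reached the fixed point 1.
1 → 1, so 1 is the first repeated value.

1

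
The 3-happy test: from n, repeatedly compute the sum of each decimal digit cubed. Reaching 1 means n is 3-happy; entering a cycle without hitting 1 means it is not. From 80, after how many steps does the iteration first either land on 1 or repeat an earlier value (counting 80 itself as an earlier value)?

7

80 → 512
512 → 134
134 → 92
92 → 737
737 → 713
713 → 371
371 → 371  — 371 repeats.
That took 7 steps.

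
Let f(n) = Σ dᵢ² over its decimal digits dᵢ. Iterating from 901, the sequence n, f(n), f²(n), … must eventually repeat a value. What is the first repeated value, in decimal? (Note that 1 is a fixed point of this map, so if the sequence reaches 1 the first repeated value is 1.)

901 → 9² + 0² + 1² = 81 + 0 + 1 = 82
82 → 8² + 2² = 64 + 4 = 68
68 → 6² + 8² = 36 + 64 = 100
100 → 1² + 0² + 0² = 1 + 0 + 0 = 1  — reached the fixed point 1.
1 → 1, so 1 is the first repeated value.

1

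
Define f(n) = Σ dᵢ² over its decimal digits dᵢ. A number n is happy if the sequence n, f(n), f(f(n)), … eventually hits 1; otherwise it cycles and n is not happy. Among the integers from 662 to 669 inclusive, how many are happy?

1

662: 662 → 76 → 85 → 89 → 145 → 42 → 20 → 4 → 16 → 37 → 58 → 89  (repeats 89)
663: 663 → 81 → 65 → 61 → 37 → 58 → 89 → 145 → 42 → 20 → 4 → 16 → 37  (repeats 37)
664: 664 → 88 → 128 → 69 → 117 → 51 → 26 → 40 → 16 → 37 → 58 → 89 → 145 → 42 → 20 → 4 → 16  (repeats 16)
665: 665 → 97 → 130 → 10 → 1  (reaches 1)
666: 666 → 108 → 65 → 61 → 37 → 58 → 89 → 145 → 42 → 20 → 4 → 16 → 37  (repeats 37)
667: 667 → 121 → 6 → 36 → 45 → 41 → 17 → 50 → 25 → 29 → 85 → 89 → 145 → 42 → 20 → 4 → 16 → 37 → 58 → 89  (repeats 89)
668: 668 → 136 → 46 → 52 → 29 → 85 → 89 → 145 → 42 → 20 → 4 → 16 → 37 → 58 → 89  (repeats 89)
669: 669 → 153 → 35 → 34 → 25 → 29 → 85 → 89 → 145 → 42 → 20 → 4 → 16 → 37 → 58 → 89  (repeats 89)
happy: 665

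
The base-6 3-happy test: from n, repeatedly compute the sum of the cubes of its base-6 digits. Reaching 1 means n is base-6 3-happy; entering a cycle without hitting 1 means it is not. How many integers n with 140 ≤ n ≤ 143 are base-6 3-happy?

3

140: 140 → 160 → 136 → 155 → 190 → 190  (repeats 190)
141: 141 → 179 → 314 → 81 → 36 → 1  (reaches 1)
142: 142 → 216 → 1  (reaches 1)
143: 143 → 277 → 67 → 127 → 55 → 29 → 189 → 153 → 92 → 43 → 3 → 27 → 91 → 36 → 1  (reaches 1)
base-6 3-happy: 141, 142, 143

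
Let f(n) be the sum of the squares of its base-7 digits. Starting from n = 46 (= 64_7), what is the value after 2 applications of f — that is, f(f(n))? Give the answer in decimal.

46 = (6,4)_7 → 6² + 4² = 52
52 = (1,0,3)_7 → 1² + 0² + 3² = 10

10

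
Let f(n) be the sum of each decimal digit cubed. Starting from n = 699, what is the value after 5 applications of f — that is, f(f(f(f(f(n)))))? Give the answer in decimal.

36

699 → 6³ + 9³ + 9³ = 216 + 729 + 729 = 1674
1674 → 1³ + 6³ + 7³ + 4³ = 1 + 216 + 343 + 64 = 624
624 → 6³ + 2³ + 4³ = 216 + 8 + 64 = 288
288 → 2³ + 8³ + 8³ = 8 + 512 + 512 = 1032
1032 → 1³ + 0³ + 3³ + 2³ = 1 + 0 + 27 + 8 = 36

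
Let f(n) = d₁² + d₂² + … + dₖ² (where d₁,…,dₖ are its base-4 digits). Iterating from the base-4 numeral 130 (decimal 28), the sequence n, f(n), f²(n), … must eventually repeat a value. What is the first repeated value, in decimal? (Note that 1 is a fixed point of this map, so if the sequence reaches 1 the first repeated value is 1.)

28 = (1,3,0)_4 → 1² + 3² + 0² = 1 + 9 + 0 = 10
10 = (2,2)_4 → 2² + 2² = 4 + 4 = 8
8 = (2,0)_4 → 2² + 0² = 4 + 0 = 4
4 = (1,0)_4 → 1² + 0² = 1 + 0 = 1  — reached the fixed point 1.
1 → 1, so 1 is the first repeated value.

1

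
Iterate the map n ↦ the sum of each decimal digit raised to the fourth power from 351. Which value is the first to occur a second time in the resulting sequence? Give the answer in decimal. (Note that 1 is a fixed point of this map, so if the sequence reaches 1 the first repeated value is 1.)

351 → 3⁴ + 5⁴ + 1⁴ = 707
707 → 7⁴ + 0⁴ + 7⁴ = 4802
4802 → 4⁴ + 8⁴ + 0⁴ + 2⁴ = 4368
4368 → 4⁴ + 3⁴ + 6⁴ + 8⁴ = 5729
5729 → 5⁴ + 7⁴ + 2⁴ + 9⁴ = 9603
9603 → 9⁴ + 6⁴ + 0⁴ + 3⁴ = 7938
7938 → 7⁴ + 9⁴ + 3⁴ + 8⁴ = 13139
13139 → 1⁴ + 3⁴ + 1⁴ + 3⁴ + 9⁴ = 6725
6725 → 6⁴ + 7⁴ + 2⁴ + 5⁴ = 4338
4338 → 4⁴ + 3⁴ + 3⁴ + 8⁴ = 4514
4514 → 4⁴ + 5⁴ + 1⁴ + 4⁴ = 1138
1138 → 1⁴ + 1⁴ + 3⁴ + 8⁴ = 4179
4179 → 4⁴ + 1⁴ + 7⁴ + 9⁴ = 9219
9219 → 9⁴ + 2⁴ + 1⁴ + 9⁴ = 13139  — 13139 already appeared earlier.

13139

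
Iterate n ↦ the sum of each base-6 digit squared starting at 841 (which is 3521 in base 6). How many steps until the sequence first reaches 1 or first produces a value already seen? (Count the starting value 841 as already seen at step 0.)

11

841 = (3,5,2,1)_6 → 3² + 5² + 2² + 1² = 39
39 = (1,0,3)_6 → 1² + 0² + 3² = 10
10 = (1,4)_6 → 1² + 4² = 17
17 = (2,5)_6 → 2² + 5² = 29
29 = (4,5)_6 → 4² + 5² = 41
41 = (1,0,5)_6 → 1² + 0² + 5² = 26
26 = (4,2)_6 → 4² + 2² = 20
20 = (3,2)_6 → 3² + 2² = 13
13 = (2,1)_6 → 2² + 1² = 5
5 = (5)_6 → 5² = 25
25 = (4,1)_6 → 4² + 1² = 17  — 17 repeats.
That took 11 steps.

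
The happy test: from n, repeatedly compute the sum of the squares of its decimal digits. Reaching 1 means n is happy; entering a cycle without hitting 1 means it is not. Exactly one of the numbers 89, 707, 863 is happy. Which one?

89: 89 → 145 → 42 → 20 → 4 → 16 → 37 → 58 → 89  — repeats 89 (not happy)
707: 707 → 98 → 145 → 42 → 20 → 4 → 16 → 37 → 58 → 89 → 145  — repeats 145 (not happy)
863: 863 → 109 → 82 → 68 → 100 → 1  — reaches 1 (happy)

863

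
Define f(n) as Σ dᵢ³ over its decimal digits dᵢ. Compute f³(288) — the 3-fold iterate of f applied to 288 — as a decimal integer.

243

288 → 2³ + 8³ + 8³ = 8 + 512 + 512 = 1032
1032 → 1³ + 0³ + 3³ + 2³ = 1 + 0 + 27 + 8 = 36
36 → 3³ + 6³ = 27 + 216 = 243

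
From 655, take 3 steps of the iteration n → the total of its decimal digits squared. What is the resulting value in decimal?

655 → 86
86 → 100
100 → 1

1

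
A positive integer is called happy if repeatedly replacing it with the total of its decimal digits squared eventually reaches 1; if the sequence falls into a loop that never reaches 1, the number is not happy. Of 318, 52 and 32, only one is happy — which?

32

318: 318 → 74 → 65 → 61 → 37 → 58 → 89 → 145 → 42 → 20 → 4 → 16 → 37  — repeats 37 (not happy)
52: 52 → 29 → 85 → 89 → 145 → 42 → 20 → 4 → 16 → 37 → 58 → 89  — repeats 89 (not happy)
32: 32 → 13 → 10 → 1  — reaches 1 (happy)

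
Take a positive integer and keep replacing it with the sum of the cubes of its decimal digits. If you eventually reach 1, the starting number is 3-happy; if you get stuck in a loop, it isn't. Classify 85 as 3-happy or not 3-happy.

not 3-happy

85 → 637
637 → 586
586 → 853
853 → 664
664 → 496
496 → 1009
1009 → 730
730 → 370
370 → 370  — 370 already seen; the sequence cycles without reaching 1.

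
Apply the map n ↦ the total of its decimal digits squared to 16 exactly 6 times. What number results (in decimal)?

20

16 → 1² + 6² = 1 + 36 = 37
37 → 3² + 7² = 9 + 49 = 58
58 → 5² + 8² = 25 + 64 = 89
89 → 8² + 9² = 64 + 81 = 145
145 → 1² + 4² + 5² = 1 + 16 + 25 = 42
42 → 4² + 2² = 16 + 4 = 20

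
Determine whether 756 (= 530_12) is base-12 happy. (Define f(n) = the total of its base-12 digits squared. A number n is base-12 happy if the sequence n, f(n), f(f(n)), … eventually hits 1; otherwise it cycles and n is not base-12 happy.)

not base-12 happy

756 = (5,3,0)_12 → 5² + 3² + 0² = 25 + 9 + 0 = 34
34 = (2,10)_12 → 2² + 10² = 4 + 100 = 104
104 = (8,8)_12 → 8² + 8² = 64 + 64 = 128
128 = (10,8)_12 → 10² + 8² = 100 + 64 = 164
164 = (1,1,8)_12 → 1² + 1² + 8² = 1 + 1 + 64 = 66
66 = (5,6)_12 → 5² + 6² = 25 + 36 = 61
61 = (5,1)_12 → 5² + 1² = 25 + 1 = 26
26 = (2,2)_12 → 2² + 2² = 4 + 4 = 8
8 = (8)_12 → 8² = 64
64 = (5,4)_12 → 5² + 4² = 25 + 16 = 41
41 = (3,5)_12 → 3² + 5² = 9 + 25 = 34  — 34 already seen; the sequence cycles without reaching 1.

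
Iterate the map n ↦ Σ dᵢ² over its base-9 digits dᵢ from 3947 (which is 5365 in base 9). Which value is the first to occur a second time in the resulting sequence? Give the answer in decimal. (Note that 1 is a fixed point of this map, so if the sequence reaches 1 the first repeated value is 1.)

3947 = (5,3,6,5)_9 → 5² + 3² + 6² + 5² = 95
95 = (1,1,5)_9 → 1² + 1² + 5² = 27
27 = (3,0)_9 → 3² + 0² = 9
9 = (1,0)_9 → 1² + 0² = 1  — reached the fixed point 1.
1 → 1, so 1 is the first repeated value.

1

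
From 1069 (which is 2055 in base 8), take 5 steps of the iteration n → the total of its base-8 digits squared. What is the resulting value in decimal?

16

1069 = (2,0,5,5)_8 → 2² + 0² + 5² + 5² = 54
54 = (6,6)_8 → 6² + 6² = 72
72 = (1,1,0)_8 → 1² + 1² + 0² = 2
2 = (2)_8 → 2² = 4
4 = (4)_8 → 4² = 16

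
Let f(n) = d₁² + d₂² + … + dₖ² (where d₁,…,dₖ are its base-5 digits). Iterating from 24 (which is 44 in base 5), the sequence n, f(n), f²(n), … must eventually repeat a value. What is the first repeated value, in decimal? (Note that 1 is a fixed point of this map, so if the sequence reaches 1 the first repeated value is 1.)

24 = (4,4)_5 → 4² + 4² = 16 + 16 = 32
32 = (1,1,2)_5 → 1² + 1² + 2² = 1 + 1 + 4 = 6
6 = (1,1)_5 → 1² + 1² = 1 + 1 = 2
2 = (2)_5 → 2² = 4
4 = (4)_5 → 4² = 16
16 = (3,1)_5 → 3² + 1² = 9 + 1 = 10
10 = (2,0)_5 → 2² + 0² = 4 + 0 = 4  — 4 already appeared earlier.

4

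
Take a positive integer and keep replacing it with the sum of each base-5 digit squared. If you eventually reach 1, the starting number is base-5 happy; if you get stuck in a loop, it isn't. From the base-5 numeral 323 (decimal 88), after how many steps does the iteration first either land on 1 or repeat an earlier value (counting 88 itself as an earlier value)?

88 = (3,2,3)_5 → 3² + 2² + 3² = 22
22 = (4,2)_5 → 4² + 2² = 20
20 = (4,0)_5 → 4² + 0² = 16
16 = (3,1)_5 → 3² + 1² = 10
10 = (2,0)_5 → 2² + 0² = 4
4 = (4)_5 → 4² = 16  — 16 repeats.
That took 6 steps.

6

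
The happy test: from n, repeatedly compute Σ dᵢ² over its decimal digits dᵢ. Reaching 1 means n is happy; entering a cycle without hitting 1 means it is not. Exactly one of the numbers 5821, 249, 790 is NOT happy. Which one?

5821: 5821 → 94 → 97 → 130 → 10 → 1  — reaches 1 (happy)
249: 249 → 101 → 2 → 4 → 16 → 37 → 58 → 89 → 145 → 42 → 20 → 4  — repeats 4 (not happy)
790: 790 → 130 → 10 → 1  — reaches 1 (happy)

249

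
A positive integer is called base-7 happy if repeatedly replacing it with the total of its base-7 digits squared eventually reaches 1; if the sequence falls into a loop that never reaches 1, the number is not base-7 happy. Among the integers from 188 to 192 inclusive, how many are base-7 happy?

188: 188 → 70 → 10 → 10  — not base-7 happy
189: 189 → 45 → 45  — not base-7 happy
190: 190 → 46 → 52 → 10 → 10  — not base-7 happy
191: 191 → 49 → 1  — base-7 happy
192: 192 → 54 → 26 → 34 → 52 → 10 → 10  — not base-7 happy
base-7 happy: 191

1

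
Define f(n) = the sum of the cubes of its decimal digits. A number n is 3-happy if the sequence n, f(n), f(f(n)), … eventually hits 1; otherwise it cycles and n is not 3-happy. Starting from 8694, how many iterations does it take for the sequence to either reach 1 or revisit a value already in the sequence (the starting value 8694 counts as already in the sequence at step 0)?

8694 → 8³ + 6³ + 9³ + 4³ = 1521
1521 → 1³ + 5³ + 2³ + 1³ = 135
135 → 1³ + 3³ + 5³ = 153
153 → 1³ + 5³ + 3³ = 153  — 153 repeats.
That took 4 steps.

4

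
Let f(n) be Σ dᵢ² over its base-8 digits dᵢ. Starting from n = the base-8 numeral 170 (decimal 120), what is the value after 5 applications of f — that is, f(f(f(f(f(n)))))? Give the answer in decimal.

5

120 = (1,7,0)_8 → 1² + 7² + 0² = 1 + 49 + 0 = 50
50 = (6,2)_8 → 6² + 2² = 36 + 4 = 40
40 = (5,0)_8 → 5² + 0² = 25 + 0 = 25
25 = (3,1)_8 → 3² + 1² = 9 + 1 = 10
10 = (1,2)_8 → 1² + 2² = 1 + 4 = 5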